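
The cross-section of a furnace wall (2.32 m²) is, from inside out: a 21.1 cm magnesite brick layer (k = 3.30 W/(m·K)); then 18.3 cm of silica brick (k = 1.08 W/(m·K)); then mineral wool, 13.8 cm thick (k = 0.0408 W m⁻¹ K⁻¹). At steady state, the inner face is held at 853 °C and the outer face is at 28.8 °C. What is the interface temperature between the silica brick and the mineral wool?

T = 800 °C

Treat each layer as a resistance in series:
  R_magnesite brick = L/(kA) = 0.211/(3.30·2.32) = 0.02756 K/W
  R_silica brick = L/(kA) = 0.183/(1.08·2.32) = 0.07304 K/W
  R_mineral wool = L/(kA) = 0.138/(0.0408·2.32) = 1.458 K/W
ΣR = 0.02756 + 0.07304 + 1.458 = 1.559 K/W
Q = ΔT/ΣR = (853 °C − 28.8 °C)/1.559 = 528.7 W
From the inner boundary to the silica brick/mineral wool interface, ΣR_partial = 0.1006 K/W.
T_interface = T_in − Q·ΣR_partial = 853 °C − (528.7)(0.1006) = 800 °C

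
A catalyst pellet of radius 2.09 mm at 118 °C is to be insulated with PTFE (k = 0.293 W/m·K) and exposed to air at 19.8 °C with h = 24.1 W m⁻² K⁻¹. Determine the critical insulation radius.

For a sphere, r_cr = 2k_ins/h = 2·0.293/24.1 = 0.0243 m = 2.43 cm

r_cr = 2.43 cm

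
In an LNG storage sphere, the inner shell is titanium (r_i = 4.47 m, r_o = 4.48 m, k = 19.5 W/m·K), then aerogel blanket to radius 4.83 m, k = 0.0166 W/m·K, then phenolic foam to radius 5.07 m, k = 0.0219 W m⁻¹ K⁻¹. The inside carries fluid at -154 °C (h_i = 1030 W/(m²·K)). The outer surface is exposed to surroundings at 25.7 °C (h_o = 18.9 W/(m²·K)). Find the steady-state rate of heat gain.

Resistance network (inner→outer):
  R_conv,in = 1/(4πr²h) = 1/(4π·4.47²·1030) = 3.867×10^-6 K/W
  R_titanium = (1/4.47 − 1/4.48)/(4πk) = 4.994×10^-4/(4π·19.5) = 2.038×10^-6 K/W
  R_aerogel blanket = (1/4.48 − 1/4.83)/(4πk) = 0.01617/(4π·0.0166) = 0.07754 K/W
  R_phenolic foam = (1/4.83 − 1/5.07)/(4πk) = 0.009801/(4π·0.0219) = 0.03561 K/W
  R_conv,out = 1/(4πr²h) = 1/(4π·5.07²·18.9) = 1.638×10^-4 K/W
ΣR = 3.867×10^-6 + 2.038×10^-6 + 0.07754 + 0.03561 + 1.638×10^-4 = 0.1133 K/W
Q = ΔT/ΣR = (-154 °C − 25.7 °C)/0.1133 = -1590 W
(Negative Q ⇒ heat flows inward; heat gain = 1590 W.)

Q = 1590 W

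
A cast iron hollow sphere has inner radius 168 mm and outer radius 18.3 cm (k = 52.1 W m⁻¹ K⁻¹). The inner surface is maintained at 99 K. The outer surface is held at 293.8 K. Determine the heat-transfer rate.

Q = 4πk·ΔT/(1/r₁ − 1/r₂) = 4π × 52.1 × 194.8 / (1/0.168 − 1/0.183) = 2.61×10^5 W

Q = 2.61×10^5 W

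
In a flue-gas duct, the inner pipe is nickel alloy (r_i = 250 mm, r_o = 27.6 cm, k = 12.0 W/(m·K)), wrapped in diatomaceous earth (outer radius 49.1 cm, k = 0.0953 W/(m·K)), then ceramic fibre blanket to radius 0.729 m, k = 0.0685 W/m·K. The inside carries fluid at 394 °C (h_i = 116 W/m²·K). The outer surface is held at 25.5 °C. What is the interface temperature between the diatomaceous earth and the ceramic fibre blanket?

T = 205 °C

Resistance network (inner→outer):
  R'_conv,in = 1/(2πr h) = 1/(2π·0.250·116) = 0.005488 m·K/W
  R'_nickel alloy = ln(0.276/0.250)/(2πk) = 0.09894/(2π·12.0) = 0.001312 m·K/W
  R'_diatomaceous earth = ln(0.491/0.276)/(2πk) = 0.5760/(2π·0.0953) = 0.9620 m·K/W
  R'_ceramic fibre blanket = ln(0.729/0.491)/(2πk) = 0.3952/(2π·0.0685) = 0.9183 m·K/W
ΣR = 0.005488 + 0.001312 + 0.9620 + 0.9183 = 1.887 m·K/W
Q' = ΔT/ΣR = (394 °C − 25.5 °C)/1.887 = 195.3 W/m
From the inner boundary to the diatomaceous earth/ceramic fibre blanket interface, ΣR_partial = 0.9688 m·K/W.
T_interface = T_in − Q'·ΣR_partial = 394 °C − (195.3)(0.9688) = 205 °C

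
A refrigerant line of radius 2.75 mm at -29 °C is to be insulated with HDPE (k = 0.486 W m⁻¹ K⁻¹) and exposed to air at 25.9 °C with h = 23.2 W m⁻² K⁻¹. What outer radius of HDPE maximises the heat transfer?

r_cr = 2.09 cm

For a cylinder, r_cr = k_ins/h = 0.486/23.2 = 0.0209 m = 2.09 cm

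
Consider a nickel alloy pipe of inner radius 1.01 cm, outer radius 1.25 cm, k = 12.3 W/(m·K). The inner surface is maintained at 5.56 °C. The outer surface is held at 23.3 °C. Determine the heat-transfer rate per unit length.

Q' = 6.43 kW/m

Q' = 2πk·ΔT/ln(r₂/r₁) = 2π × 12.3 × 17.74 / ln(0.0125/0.0101) = 6430 W/m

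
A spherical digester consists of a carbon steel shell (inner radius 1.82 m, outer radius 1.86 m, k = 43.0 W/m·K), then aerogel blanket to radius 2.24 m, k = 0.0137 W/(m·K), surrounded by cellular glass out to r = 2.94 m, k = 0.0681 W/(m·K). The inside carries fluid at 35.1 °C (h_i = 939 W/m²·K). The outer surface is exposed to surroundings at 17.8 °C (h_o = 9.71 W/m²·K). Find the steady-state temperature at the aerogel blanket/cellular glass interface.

Treat each layer as a resistance in series:
  R_conv,in = 1/(4πr²h) = 1/(4π·1.82²·939) = 2.558×10^-5 K/W
  R_carbon steel = (1/1.82 − 1/1.86)/(4πk) = 0.01182/(4π·43.0) = 2.187×10^-5 K/W
  R_aerogel blanket = (1/1.86 − 1/2.24)/(4πk) = 0.09121/(4π·0.0137) = 0.5298 K/W
  R_cellular glass = (1/2.24 − 1/2.94)/(4πk) = 0.1063/(4π·0.0681) = 0.1242 K/W
  R_conv,out = 1/(4πr²h) = 1/(4π·2.94²·9.71) = 9.481×10^-4 K/W
ΣR = 2.558×10^-5 + 2.187×10^-5 + 0.5298 + 0.1242 + 9.481×10^-4 = 0.6550 K/W
Q = ΔT/ΣR = (35.1 °C − 17.8 °C)/0.6550 = 26.41 W
From the inner boundary to the aerogel blanket/cellular glass interface, ΣR_partial = 0.5298 K/W.
T_interface = T_in − Q·ΣR_partial = 35.1 °C − (26.41)(0.5298) = 21.1 °C

T = 21.1 °C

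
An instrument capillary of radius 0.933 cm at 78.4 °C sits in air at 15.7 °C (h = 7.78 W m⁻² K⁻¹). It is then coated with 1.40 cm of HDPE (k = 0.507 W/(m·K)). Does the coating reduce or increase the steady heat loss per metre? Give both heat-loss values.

increases: 28.6 → 53.8 W/m

Critical radius for a cylinder: r_cr = k/h = 0.0652 m = 6.52 cm.
Outer radius after coating: r₂ = 0.00933 + 0.0140 = 0.02333 m.
Since r₁ < r_cr and r₂ ≤ r_cr, the coating moves toward the maximum at r_cr — heat loss rises.
Bare: R = 1/(2πr₁h) = 2.193 m·K/W; Q = 62.7/2.193 = 28.6 W/m.
Coated: R = R_cond + R_conv = 1.165 m·K/W; Q = 62.7/1.165 = 53.8 W/m.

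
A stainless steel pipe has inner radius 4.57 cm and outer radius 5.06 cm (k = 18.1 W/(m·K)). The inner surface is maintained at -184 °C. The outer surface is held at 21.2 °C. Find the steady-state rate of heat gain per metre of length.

Q' = 2.29×10^5 W/m

Q' = 2πk·ΔT/ln(r₂/r₁) = 2π × 18.1 × 205.2 / ln(0.0506/0.0457) = 2.29×10^5 W/m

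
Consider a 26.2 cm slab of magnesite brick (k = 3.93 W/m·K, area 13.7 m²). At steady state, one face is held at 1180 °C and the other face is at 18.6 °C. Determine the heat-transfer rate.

Q = 239 kW

Q = kA·ΔT/L = 3.93 × 13.7 × |1180 °C − 18.6 °C| / 0.262 = 2.39×10^5 W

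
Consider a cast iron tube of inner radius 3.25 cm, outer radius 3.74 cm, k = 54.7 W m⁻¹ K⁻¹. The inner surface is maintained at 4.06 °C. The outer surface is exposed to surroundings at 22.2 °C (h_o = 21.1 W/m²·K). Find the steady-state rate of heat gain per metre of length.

Q' = 89.8 W/m

Treat each layer as a resistance in series:
  R'_cast iron = ln(0.0374/0.0325)/(2πk) = 0.1404/(2π·54.7) = 4.086×10^-4 m·K/W
  R'_conv,out = 1/(2πr h) = 1/(2π·0.0374·21.1) = 0.2017 m·K/W
ΣR = 4.086×10^-4 + 0.2017 = 0.2021 m·K/W
Q' = ΔT/ΣR = (4.06 °C − 22.2 °C)/0.2021 = -89.8 W/m
(Negative Q' ⇒ heat flows inward; heat gain = 89.8 W/m.)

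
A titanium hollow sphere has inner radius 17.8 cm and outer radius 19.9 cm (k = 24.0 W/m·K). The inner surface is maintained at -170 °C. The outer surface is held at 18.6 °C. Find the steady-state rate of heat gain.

Q = 95.9 kW

Q = 4πk·ΔT/(1/r₁ − 1/r₂) = 4π × 24.0 × 188.6 / (1/0.178 − 1/0.199) = 95900 W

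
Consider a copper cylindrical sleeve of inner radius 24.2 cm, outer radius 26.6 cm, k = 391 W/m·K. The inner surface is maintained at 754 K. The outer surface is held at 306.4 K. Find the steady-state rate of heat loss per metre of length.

Q' = 2πk·ΔT/ln(r₂/r₁) = 2π × 391 × 447.6 / ln(0.266/0.242) = 1.16×10^7 W/m

Q' = 11600 kW/m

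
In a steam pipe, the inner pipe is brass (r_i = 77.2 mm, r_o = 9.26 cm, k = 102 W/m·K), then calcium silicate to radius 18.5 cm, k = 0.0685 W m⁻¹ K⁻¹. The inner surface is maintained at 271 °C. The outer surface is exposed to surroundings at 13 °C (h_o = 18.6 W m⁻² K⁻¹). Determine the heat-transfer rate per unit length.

Q' = 156 W/m

Treat each layer as a resistance in series:
  R'_brass = ln(0.0926/0.0772)/(2πk) = 0.1819/(2π·102) = 2.838×10^-4 m·K/W
  R'_calcium silicate = ln(0.185/0.0926)/(2πk) = 0.6921/(2π·0.0685) = 1.608 m·K/W
  R'_conv,out = 1/(2πr h) = 1/(2π·0.185·18.6) = 0.04625 m·K/W
ΣR = 2.838×10^-4 + 1.608 + 0.04625 = 1.655 m·K/W
Q' = ΔT/ΣR = (271 °C − 13 °C)/1.655 = 156 W/m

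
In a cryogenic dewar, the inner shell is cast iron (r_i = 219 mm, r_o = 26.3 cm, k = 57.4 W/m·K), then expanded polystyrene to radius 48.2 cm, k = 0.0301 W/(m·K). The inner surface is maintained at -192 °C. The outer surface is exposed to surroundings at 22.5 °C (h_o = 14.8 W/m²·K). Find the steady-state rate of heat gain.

Q = 46.7 W

Series thermal resistances, inner to outer:
  R_cast iron = (1/0.219 − 1/0.263)/(4πk) = 0.7639/(4π·57.4) = 0.001059 K/W
  R_expanded polystyrene = (1/0.263 − 1/0.482)/(4πk) = 1.728/(4π·0.0301) = 4.567 K/W
  R_conv,out = 1/(4πr²h) = 1/(4π·0.482²·14.8) = 0.02314 K/W
ΣR = 0.001059 + 4.567 + 0.02314 = 4.591 K/W
Q = ΔT/ΣR = (-192 °C − 22.5 °C)/4.591 = -46.7 W
(Negative Q ⇒ heat flows inward; heat gain = 46.7 W.)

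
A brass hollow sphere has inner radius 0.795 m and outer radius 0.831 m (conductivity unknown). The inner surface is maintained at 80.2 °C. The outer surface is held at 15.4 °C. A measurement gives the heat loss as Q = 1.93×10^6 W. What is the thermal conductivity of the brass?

ΣR = ΔT/Q = |80.2 − 15.4|/1.93×10^6 = 3.358×10^-5 K/W
(1/r₁−1/r₂)/(4πk) = 3.358×10^-5 ⇒ k = 0.05449/(4π·3.358×10^-5) = 129 W/m·K

k = 129 W/m·K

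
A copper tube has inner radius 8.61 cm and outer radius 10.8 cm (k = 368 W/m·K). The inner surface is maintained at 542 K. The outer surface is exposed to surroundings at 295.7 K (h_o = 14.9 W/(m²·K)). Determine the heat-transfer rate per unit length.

Treat each layer as a resistance in series:
  R'_copper = ln(0.108/0.0861)/(2πk) = 0.2266/(2π·368) = 9.801×10^-5 m·K/W
  R'_conv,out = 1/(2πr h) = 1/(2π·0.108·14.9) = 0.09890 m·K/W
ΣR = 9.801×10^-5 + 0.09890 = 0.09900 m·K/W
Q' = ΔT/ΣR = (542 K − 295.7 K)/0.09900 = 2490 W/m

Q' = 2.49 kW/m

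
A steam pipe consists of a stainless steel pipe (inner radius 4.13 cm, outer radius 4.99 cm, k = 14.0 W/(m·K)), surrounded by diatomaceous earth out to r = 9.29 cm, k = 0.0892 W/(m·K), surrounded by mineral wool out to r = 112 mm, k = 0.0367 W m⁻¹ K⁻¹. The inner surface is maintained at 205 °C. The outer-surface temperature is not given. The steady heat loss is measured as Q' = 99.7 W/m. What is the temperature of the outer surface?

T_out = 13.4 °C

Series resistances:
  R'_stainless steel = ln(0.0499/0.0413)/(2πk) = 0.1892/(2π·14.0) = 0.002150 m·K/W
  R'_diatomaceous earth = ln(0.0929/0.0499)/(2πk) = 0.6215/(2π·0.0892) = 1.109 m·K/W
  R'_mineral wool = ln(0.112/0.0929)/(2πk) = 0.1870/(2π·0.0367) = 0.8108 m·K/W
ΣR = 1.922 m·K/W
ΔT = Q'·ΣR = 99.7 × 1.922 = 191.6 K
Heat flows outward, so T_out = T_in − ΔT = 205 − 191.6 = 13.4 °C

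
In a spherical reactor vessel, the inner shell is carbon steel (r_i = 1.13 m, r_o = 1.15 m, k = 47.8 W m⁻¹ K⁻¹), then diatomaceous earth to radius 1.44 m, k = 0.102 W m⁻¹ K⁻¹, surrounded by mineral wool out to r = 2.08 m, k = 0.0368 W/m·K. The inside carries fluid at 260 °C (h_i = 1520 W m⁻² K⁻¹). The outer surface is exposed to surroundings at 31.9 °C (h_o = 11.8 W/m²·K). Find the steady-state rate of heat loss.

Q = 380 W

Resistance network (inner→outer):
  R_conv,in = 1/(4πr²h) = 1/(4π·1.13²·1520) = 4.100×10^-5 K/W
  R_carbon steel = (1/1.13 − 1/1.15)/(4πk) = 0.01539/(4π·47.8) = 2.562×10^-5 K/W
  R_diatomaceous earth = (1/1.15 − 1/1.44)/(4πk) = 0.1751/(4π·0.102) = 0.1366 K/W
  R_mineral wool = (1/1.44 − 1/2.08)/(4πk) = 0.2137/(4π·0.0368) = 0.4621 K/W
  R_conv,out = 1/(4πr²h) = 1/(4π·2.08²·11.8) = 0.001559 K/W
ΣR = 4.100×10^-5 + 2.562×10^-5 + 0.1366 + 0.4621 + 0.001559 = 0.6003 K/W
Q = ΔT/ΣR = (260 °C − 31.9 °C)/0.6003 = 380 W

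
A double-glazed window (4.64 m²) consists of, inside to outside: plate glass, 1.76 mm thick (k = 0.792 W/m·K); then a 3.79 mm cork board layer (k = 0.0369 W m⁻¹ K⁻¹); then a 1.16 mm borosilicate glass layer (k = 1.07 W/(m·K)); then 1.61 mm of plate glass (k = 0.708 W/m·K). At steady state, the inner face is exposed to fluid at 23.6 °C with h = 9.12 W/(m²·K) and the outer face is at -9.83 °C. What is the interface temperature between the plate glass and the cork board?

T = 6.44 °C

Resistance network (inner→outer):
  R_conv,in = 1/(hA) = 1/(9.12·4.64) = 0.02363 K/W
  R_plate glass = L/(kA) = 0.00176/(0.792·4.64) = 4.789×10^-4 K/W
  R_cork board = L/(kA) = 0.00379/(0.0369·4.64) = 0.02214 K/W
  R_borosilicate glass = L/(kA) = 0.00116/(1.07·4.64) = 2.336×10^-4 K/W
  R_plate glass = L/(kA) = 0.00161/(0.708·4.64) = 4.901×10^-4 K/W
ΣR = 0.02363 + 4.789×10^-4 + 0.02214 + 2.336×10^-4 + 4.901×10^-4 = 0.04697 K/W
Q = ΔT/ΣR = (23.6 °C − -9.83 °C)/0.04697 = 711.7 W
From the inner boundary to the plate glass/cork board interface, ΣR_partial = 0.02411 K/W.
T_interface = T_in − Q·ΣR_partial = 23.6 °C − (711.7)(0.02411) = 6.44 °C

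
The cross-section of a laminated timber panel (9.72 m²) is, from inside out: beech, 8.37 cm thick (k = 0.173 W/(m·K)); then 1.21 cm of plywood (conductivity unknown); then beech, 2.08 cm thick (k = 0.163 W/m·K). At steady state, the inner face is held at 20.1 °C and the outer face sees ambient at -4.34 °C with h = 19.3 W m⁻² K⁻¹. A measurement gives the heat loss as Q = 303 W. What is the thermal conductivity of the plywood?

k = 0.100 W/m·K

ΣR = ΔT/Q = |20.1 − -4.34|/303 = 0.08066 K/W
Known resistances:
  R_beech = L/(kA) = 0.0837/(0.173·9.72) = 0.04978 K/W
  R_beech = L/(kA) = 0.0208/(0.163·9.72) = 0.01313 K/W
  R_conv,out = 1/(hA) = 1/(19.3·9.72) = 0.005331 K/W
R_plywood = ΣR − ΣR_known = 0.08066 − 0.06824 = 0.01242 K/W
L/(kA) = 0.01242 ⇒ k = 0.0121/(0.01242·9.72) = 0.100 W/m·K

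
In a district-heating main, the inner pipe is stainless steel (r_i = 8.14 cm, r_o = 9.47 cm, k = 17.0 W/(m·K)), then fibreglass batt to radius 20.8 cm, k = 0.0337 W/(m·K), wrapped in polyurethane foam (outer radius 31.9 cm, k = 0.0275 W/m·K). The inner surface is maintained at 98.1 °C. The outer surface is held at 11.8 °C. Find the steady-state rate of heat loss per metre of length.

Q' = 13.9 W/m

Treat each layer as a resistance in series:
  R'_stainless steel = ln(0.0947/0.0814)/(2πk) = 0.1513/(2π·17.0) = 0.001417 m·K/W
  R'_fibreglass batt = ln(0.208/0.0947)/(2πk) = 0.7868/(2π·0.0337) = 3.716 m·K/W
  R'_polyurethane foam = ln(0.319/0.208)/(2πk) = 0.4277/(2π·0.0275) = 2.475 m·K/W
ΣR = 0.001417 + 3.716 + 2.475 = 6.192 m·K/W
Q' = ΔT/ΣR = (98.1 °C − 11.8 °C)/6.192 = 13.9 W/m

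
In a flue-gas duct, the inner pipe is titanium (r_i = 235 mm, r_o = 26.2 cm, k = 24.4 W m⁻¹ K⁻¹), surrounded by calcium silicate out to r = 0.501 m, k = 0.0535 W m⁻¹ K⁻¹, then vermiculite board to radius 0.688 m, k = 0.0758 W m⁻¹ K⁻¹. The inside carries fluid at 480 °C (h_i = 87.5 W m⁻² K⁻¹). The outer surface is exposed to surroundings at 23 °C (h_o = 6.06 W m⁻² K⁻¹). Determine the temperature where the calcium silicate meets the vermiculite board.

T = 145 °C

Series thermal resistances, inner to outer:
  R'_conv,in = 1/(2πr h) = 1/(2π·0.235·87.5) = 0.007740 m·K/W
  R'_titanium = ln(0.262/0.235)/(2πk) = 0.1088/(2π·24.4) = 7.094×10^-4 m·K/W
  R'_calcium silicate = ln(0.501/0.262)/(2πk) = 0.6483/(2π·0.0535) = 1.928 m·K/W
  R'_vermiculite board = ln(0.688/0.501)/(2πk) = 0.3172/(2π·0.0758) = 0.6660 m·K/W
  R'_conv,out = 1/(2πr h) = 1/(2π·0.688·6.06) = 0.03817 m·K/W
ΣR = 0.007740 + 7.094×10^-4 + 1.928 + 0.6660 + 0.03817 = 2.641 m·K/W
Q' = ΔT/ΣR = (480 °C − 23 °C)/2.641 = 173.0 W/m
From the inner boundary to the calcium silicate/vermiculite board interface, ΣR_partial = 1.936 m·K/W.
T_interface = T_in − Q'·ΣR_partial = 480 °C − (173.0)(1.936) = 145 °C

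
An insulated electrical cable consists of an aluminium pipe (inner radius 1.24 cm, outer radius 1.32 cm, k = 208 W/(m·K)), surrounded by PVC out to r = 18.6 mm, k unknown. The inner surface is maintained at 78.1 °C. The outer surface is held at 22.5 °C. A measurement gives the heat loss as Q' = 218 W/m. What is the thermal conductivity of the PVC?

ΣR = ΔT/Q' = |78.1 − 22.5|/218 = 0.2550 m·K/W
Known resistances:
  R'_aluminium = ln(0.0132/0.0124)/(2πk) = 0.06252/(2π·208) = 4.784×10^-5 m·K/W
R_PVC = ΣR − ΣR_known = 0.2550 − 4.784×10^-5 = 0.2550 m·K/W
ln(r₂/r₁)/(2πk) = 0.2550 ⇒ k = 0.3429/(2π·0.2550) = 0.214 W/m·K

k = 0.214 W/m·K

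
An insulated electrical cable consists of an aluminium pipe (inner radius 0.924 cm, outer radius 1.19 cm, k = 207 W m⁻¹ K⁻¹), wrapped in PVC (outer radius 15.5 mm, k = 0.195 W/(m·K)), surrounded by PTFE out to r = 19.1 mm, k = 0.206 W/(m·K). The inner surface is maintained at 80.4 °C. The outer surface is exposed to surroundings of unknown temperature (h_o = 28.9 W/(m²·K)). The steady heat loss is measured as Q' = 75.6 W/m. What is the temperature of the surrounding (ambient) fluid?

Sum the resistances:
  R'_aluminium = ln(0.0119/0.00924)/(2πk) = 0.2530/(2π·207) = 1.945×10^-4 m·K/W
  R'_PVC = ln(0.0155/0.0119)/(2πk) = 0.2643/(2π·0.195) = 0.2157 m·K/W
  R'_PTFE = ln(0.0191/0.0155)/(2πk) = 0.2088/(2π·0.206) = 0.1614 m·K/W
  R'_conv,out = 1/(2πr h) = 1/(2π·0.0191·28.9) = 0.2883 m·K/W
ΣR = 0.6656 m·K/W
ΔT = Q'·ΣR = 75.6 × 0.6656 = 50.32 K
Heat flows outward, so T_out = T_in − ΔT = 80.4 − 50.32 = 30.1 °C

T_out = 30.1 °C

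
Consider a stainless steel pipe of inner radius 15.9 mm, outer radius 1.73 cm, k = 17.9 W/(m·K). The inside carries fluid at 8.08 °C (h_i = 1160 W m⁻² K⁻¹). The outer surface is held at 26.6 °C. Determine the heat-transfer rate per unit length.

Series thermal resistances, inner to outer:
  R'_conv,in = 1/(2πr h) = 1/(2π·0.0159·1160) = 0.008629 m·K/W
  R'_stainless steel = ln(0.0173/0.0159)/(2πk) = 0.08439/(2π·17.9) = 7.503×10^-4 m·K/W
ΣR = 0.008629 + 7.503×10^-4 = 0.009379 m·K/W
Q' = ΔT/ΣR = (8.08 °C − 26.6 °C)/0.009379 = -1970 W/m
(Negative Q' ⇒ heat flows inward; heat gain = 1970 W/m.)

Q' = 1970 W/m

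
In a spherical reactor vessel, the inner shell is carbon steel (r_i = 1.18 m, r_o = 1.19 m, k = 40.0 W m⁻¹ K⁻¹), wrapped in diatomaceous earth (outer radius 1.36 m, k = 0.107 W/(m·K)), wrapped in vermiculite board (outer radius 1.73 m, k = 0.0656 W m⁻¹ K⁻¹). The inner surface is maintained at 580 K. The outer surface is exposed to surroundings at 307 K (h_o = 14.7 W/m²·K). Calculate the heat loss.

Q = 1010 W

Series thermal resistances, inner to outer:
  R_carbon steel = (1/1.18 − 1/1.19)/(4πk) = 0.007121/(4π·40.0) = 1.417×10^-5 K/W
  R_diatomaceous earth = (1/1.19 − 1/1.36)/(4πk) = 0.1050/(4π·0.107) = 0.07812 K/W
  R_vermiculite board = (1/1.36 − 1/1.73)/(4πk) = 0.1573/(4π·0.0656) = 0.1908 K/W
  R_conv,out = 1/(4πr²h) = 1/(4π·1.73²·14.7) = 0.001809 K/W
ΣR = 1.417×10^-5 + 0.07812 + 0.1908 + 0.001809 = 0.2707 K/W
Q = ΔT/ΣR = (580 K − 307 K)/0.2707 = 1010 W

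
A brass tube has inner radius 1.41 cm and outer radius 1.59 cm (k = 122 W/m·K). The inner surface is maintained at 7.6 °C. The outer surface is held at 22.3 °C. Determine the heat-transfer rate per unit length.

Q' = 93800 W/m

Q' = 2πk·ΔT/ln(r₂/r₁) = 2π × 122 × 14.7 / ln(0.0159/0.0141) = 93800 W/m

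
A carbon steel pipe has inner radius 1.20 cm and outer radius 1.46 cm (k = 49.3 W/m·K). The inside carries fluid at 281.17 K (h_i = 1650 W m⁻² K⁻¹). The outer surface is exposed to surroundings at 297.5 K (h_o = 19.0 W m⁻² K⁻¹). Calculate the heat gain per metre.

Series thermal resistances, inner to outer:
  R'_conv,in = 1/(2πr h) = 1/(2π·0.0120·1650) = 0.008038 m·K/W
  R'_carbon steel = ln(0.0146/0.0120)/(2πk) = 0.1961/(2π·49.3) = 6.331×10^-4 m·K/W
  R'_conv,out = 1/(2πr h) = 1/(2π·0.0146·19.0) = 0.5737 m·K/W
ΣR = 0.008038 + 6.331×10^-4 + 0.5737 = 0.5824 m·K/W
Q' = ΔT/ΣR = (281.17 K − 297.5 K)/0.5824 = -28.0 W/m
(Negative Q' ⇒ heat flows inward; heat gain = 28.0 W/m.)

Q' = 28.0 W/m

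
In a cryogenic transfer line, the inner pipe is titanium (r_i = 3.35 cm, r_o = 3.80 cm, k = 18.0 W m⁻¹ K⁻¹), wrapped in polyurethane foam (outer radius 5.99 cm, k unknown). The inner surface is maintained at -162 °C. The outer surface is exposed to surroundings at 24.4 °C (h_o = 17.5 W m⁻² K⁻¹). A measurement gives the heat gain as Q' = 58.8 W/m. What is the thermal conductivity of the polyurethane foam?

ΣR = ΔT/Q' = |-162 − 24.4|/58.8 = 3.170 m·K/W
Known resistances:
  R'_titanium = ln(0.0380/0.0335)/(2πk) = 0.1260/(2π·18.0) = 0.001114 m·K/W
  R'_conv,out = 1/(2πr h) = 1/(2π·0.0599·17.5) = 0.1518 m·K/W
R_polyurethane foam = ΣR − ΣR_known = 3.170 − 0.1529 = 3.017 m·K/W
ln(r₂/r₁)/(2πk) = 3.017 ⇒ k = 0.4551/(2π·3.017) = 0.0240 W/m·K

k = 0.0240 W/m·K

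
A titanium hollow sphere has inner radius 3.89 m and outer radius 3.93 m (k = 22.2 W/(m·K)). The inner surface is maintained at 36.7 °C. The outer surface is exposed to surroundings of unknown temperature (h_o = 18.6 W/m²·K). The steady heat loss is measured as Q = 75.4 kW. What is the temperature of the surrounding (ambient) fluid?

Series resistances:
  R_titanium = (1/3.89 − 1/3.93)/(4πk) = 0.002616/(4π·22.2) = 9.379×10^-6 K/W
  R_conv,out = 1/(4πr²h) = 1/(4π·3.93²·18.6) = 2.770×10^-4 K/W
ΣR = 2.864×10^-4 K/W
ΔT = Q·ΣR = 75400 × 2.864×10^-4 = 21.59 K
Heat flows outward, so T_out = T_in − ΔT = 36.7 − 21.59 = 15.1 °C

T_out = 15.1 °C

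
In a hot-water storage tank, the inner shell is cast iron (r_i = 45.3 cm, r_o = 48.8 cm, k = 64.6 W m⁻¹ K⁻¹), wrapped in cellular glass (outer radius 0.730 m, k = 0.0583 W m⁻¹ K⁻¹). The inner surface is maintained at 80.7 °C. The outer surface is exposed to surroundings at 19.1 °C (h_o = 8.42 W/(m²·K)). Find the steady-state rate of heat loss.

Treat each layer as a resistance in series:
  R_cast iron = (1/0.453 − 1/0.488)/(4πk) = 0.1583/(4π·64.6) = 1.950×10^-4 K/W
  R_cellular glass = (1/0.488 − 1/0.730)/(4πk) = 0.6793/(4π·0.0583) = 0.9272 K/W
  R_conv,out = 1/(4πr²h) = 1/(4π·0.730²·8.42) = 0.01774 K/W
ΣR = 1.950×10^-4 + 0.9272 + 0.01774 = 0.9451 K/W
Q = ΔT/ΣR = (80.7 °C − 19.1 °C)/0.9451 = 65.2 W

Q = 65.2 W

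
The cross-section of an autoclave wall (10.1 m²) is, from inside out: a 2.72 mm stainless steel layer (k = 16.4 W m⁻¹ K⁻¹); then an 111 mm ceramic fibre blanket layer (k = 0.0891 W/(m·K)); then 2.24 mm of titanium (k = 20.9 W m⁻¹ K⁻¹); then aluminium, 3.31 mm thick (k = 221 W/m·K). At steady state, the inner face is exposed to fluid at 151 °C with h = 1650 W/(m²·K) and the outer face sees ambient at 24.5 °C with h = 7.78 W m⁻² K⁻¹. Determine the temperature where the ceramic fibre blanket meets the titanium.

Resistance network (inner→outer):
  R_conv,in = 1/(hA) = 1/(1650·10.1) = 6.001×10^-5 K/W
  R_stainless steel = L/(kA) = 0.00272/(16.4·10.1) = 1.642×10^-5 K/W
  R_ceramic fibre blanket = L/(kA) = 0.111/(0.0891·10.1) = 0.1233 K/W
  R_titanium = L/(kA) = 0.00224/(20.9·10.1) = 1.061×10^-5 K/W
  R_aluminium = L/(kA) = 0.00331/(221·10.1) = 1.483×10^-6 K/W
  R_conv,out = 1/(hA) = 1/(7.78·10.1) = 0.01273 K/W
ΣR = 6.001×10^-5 + 1.642×10^-5 + 0.1233 + 1.061×10^-5 + 1.483×10^-6 + 0.01273 = 0.1361 K/W
Q = ΔT/ΣR = (151 °C − 24.5 °C)/0.1361 = 929.5 W
From the inner boundary to the ceramic fibre blanket/titanium interface, ΣR_partial = 0.1234 K/W.
T_interface = T_in − Q·ΣR_partial = 151 °C − (929.5)(0.1234) = 36.3 °C

T = 36.3 °C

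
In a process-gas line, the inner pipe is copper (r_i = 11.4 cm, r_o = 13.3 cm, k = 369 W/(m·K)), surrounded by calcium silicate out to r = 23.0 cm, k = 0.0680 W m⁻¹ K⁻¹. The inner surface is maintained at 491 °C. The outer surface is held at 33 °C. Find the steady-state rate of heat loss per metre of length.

Series thermal resistances, inner to outer:
  R'_copper = ln(0.133/0.114)/(2πk) = 0.1542/(2π·369) = 6.649×10^-5 m·K/W
  R'_calcium silicate = ln(0.230/0.133)/(2πk) = 0.5477/(2π·0.0680) = 1.282 m·K/W
ΣR = 6.649×10^-5 + 1.282 = 1.282 m·K/W
Q' = ΔT/ΣR = (491 °C − 33 °C)/1.282 = 357 W/m

Q' = 357 W/m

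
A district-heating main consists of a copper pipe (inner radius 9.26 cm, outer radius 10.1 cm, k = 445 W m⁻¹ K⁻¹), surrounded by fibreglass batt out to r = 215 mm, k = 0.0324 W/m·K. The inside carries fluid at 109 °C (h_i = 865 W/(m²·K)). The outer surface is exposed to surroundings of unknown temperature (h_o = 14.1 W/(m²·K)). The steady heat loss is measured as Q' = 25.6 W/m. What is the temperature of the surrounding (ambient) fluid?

T_out = 12.6 °C

Series resistances:
  R'_conv,in = 1/(2πr h) = 1/(2π·0.0926·865) = 0.001987 m·K/W
  R'_copper = ln(0.101/0.0926)/(2πk) = 0.08683/(2π·445) = 3.106×10^-5 m·K/W
  R'_fibreglass batt = ln(0.215/0.101)/(2πk) = 0.7555/(2π·0.0324) = 3.711 m·K/W
  R'_conv,out = 1/(2πr h) = 1/(2π·0.215·14.1) = 0.05250 m·K/W
ΣR = 3.766 m·K/W
ΔT = Q'·ΣR = 25.6 × 3.766 = 96.41 K
Heat flows outward, so T_out = T_in − ΔT = 109 − 96.41 = 12.6 °C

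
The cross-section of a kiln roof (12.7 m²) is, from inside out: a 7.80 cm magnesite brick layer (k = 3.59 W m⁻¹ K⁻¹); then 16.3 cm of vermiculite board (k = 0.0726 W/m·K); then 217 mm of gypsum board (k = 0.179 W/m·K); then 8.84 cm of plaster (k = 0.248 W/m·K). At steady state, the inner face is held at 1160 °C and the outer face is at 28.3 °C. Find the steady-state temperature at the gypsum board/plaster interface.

Resistance network (inner→outer):
  R_magnesite brick = L/(kA) = 0.0780/(3.59·12.7) = 0.001711 K/W
  R_vermiculite board = L/(kA) = 0.163/(0.0726·12.7) = 0.1768 K/W
  R_gypsum board = L/(kA) = 0.217/(0.179·12.7) = 0.09546 K/W
  R_plaster = L/(kA) = 0.0884/(0.248·12.7) = 0.02807 K/W
ΣR = 0.001711 + 0.1768 + 0.09546 + 0.02807 = 0.3020 K/W
Q = ΔT/ΣR = (1160 °C − 28.3 °C)/0.3020 = 3747 W
From the inner boundary to the gypsum board/plaster interface, ΣR_partial = 0.2740 K/W.
T_interface = T_in − Q·ΣR_partial = 1160 °C − (3747)(0.2740) = 133 °C

T = 133 °C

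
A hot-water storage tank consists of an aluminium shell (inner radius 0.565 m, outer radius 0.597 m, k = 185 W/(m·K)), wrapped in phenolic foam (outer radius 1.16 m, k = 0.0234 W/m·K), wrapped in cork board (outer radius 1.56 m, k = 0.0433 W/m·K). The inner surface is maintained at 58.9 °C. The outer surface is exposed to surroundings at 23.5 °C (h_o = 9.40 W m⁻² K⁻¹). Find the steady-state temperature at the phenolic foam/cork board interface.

T = 28.1 °C

Series thermal resistances, inner to outer:
  R_aluminium = (1/0.565 − 1/0.597)/(4πk) = 0.09487/(4π·185) = 4.081×10^-5 K/W
  R_phenolic foam = (1/0.597 − 1/1.16)/(4πk) = 0.8130/(4π·0.0234) = 2.765 K/W
  R_cork board = (1/1.16 − 1/1.56)/(4πk) = 0.2210/(4π·0.0433) = 0.4062 K/W
  R_conv,out = 1/(4πr²h) = 1/(4π·1.56²·9.40) = 0.003479 K/W
ΣR = 4.081×10^-5 + 2.765 + 0.4062 + 0.003479 = 3.175 K/W
Q = ΔT/ΣR = (58.9 °C − 23.5 °C)/3.175 = 11.15 W
From the inner boundary to the phenolic foam/cork board interface, ΣR_partial = 2.765 K/W.
T_interface = T_in − Q·ΣR_partial = 58.9 °C − (11.15)(2.765) = 28.1 °C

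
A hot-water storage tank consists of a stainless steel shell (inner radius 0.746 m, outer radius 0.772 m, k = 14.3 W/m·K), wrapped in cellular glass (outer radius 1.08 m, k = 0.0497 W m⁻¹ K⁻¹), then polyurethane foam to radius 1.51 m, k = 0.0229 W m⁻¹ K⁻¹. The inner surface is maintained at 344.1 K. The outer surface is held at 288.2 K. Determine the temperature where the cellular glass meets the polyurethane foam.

Resistance network (inner→outer):
  R_stainless steel = (1/0.746 − 1/0.772)/(4πk) = 0.04515/(4π·14.3) = 2.512×10^-4 K/W
  R_cellular glass = (1/0.772 − 1/1.08)/(4πk) = 0.3694/(4π·0.0497) = 0.5915 K/W
  R_polyurethane foam = (1/1.08 − 1/1.51)/(4πk) = 0.2637/(4π·0.0229) = 0.9163 K/W
ΣR = 2.512×10^-4 + 0.5915 + 0.9163 = 1.508 K/W
Q = ΔT/ΣR = (344.1 K − 288.2 K)/1.508 = 37.07 W
From the inner boundary to the cellular glass/polyurethane foam interface, ΣR_partial = 0.5918 K/W.
T_interface = T_in − Q·ΣR_partial = 344.1 K − (37.07)(0.5918) = 322.2 K

T = 322.2 K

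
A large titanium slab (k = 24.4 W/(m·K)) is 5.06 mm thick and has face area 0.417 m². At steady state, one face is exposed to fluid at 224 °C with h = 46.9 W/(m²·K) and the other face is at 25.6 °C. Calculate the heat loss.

Q = 3840 W

Series thermal resistances, inner to outer:
  R_conv,in = 1/(hA) = 1/(46.9·0.417) = 0.05113 K/W
  R_titanium = L/(kA) = 0.00506/(24.4·0.417) = 4.973×10^-4 K/W
ΣR = 0.05113 + 4.973×10^-4 = 0.05163 K/W
Q = ΔT/ΣR = (224 °C − 25.6 °C)/0.05163 = 3840 W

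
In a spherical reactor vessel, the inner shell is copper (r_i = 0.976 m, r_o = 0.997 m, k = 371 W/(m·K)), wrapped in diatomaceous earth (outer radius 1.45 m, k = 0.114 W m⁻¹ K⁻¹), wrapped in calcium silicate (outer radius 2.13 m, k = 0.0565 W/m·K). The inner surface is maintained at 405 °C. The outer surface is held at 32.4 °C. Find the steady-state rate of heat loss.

Q = 705 W

Resistance network (inner→outer):
  R_copper = (1/0.976 − 1/0.997)/(4πk) = 0.02158/(4π·371) = 4.629×10^-6 K/W
  R_diatomaceous earth = (1/0.997 − 1/1.45)/(4πk) = 0.3134/(4π·0.114) = 0.2187 K/W
  R_calcium silicate = (1/1.45 − 1/2.13)/(4πk) = 0.2202/(4π·0.0565) = 0.3101 K/W
ΣR = 4.629×10^-6 + 0.2187 + 0.3101 = 0.5288 K/W
Q = ΔT/ΣR = (405 °C − 32.4 °C)/0.5288 = 705 W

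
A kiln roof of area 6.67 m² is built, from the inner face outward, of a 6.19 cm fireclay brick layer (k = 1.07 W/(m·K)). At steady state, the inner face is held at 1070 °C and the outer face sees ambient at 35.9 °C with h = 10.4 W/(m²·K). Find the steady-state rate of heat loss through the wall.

Series thermal resistances, inner to outer:
  R_fireclay brick = L/(kA) = 0.0619/(1.07·6.67) = 0.008673 K/W
  R_conv,out = 1/(hA) = 1/(10.4·6.67) = 0.01442 K/W
ΣR = 0.008673 + 0.01442 = 0.02309 K/W
Q = ΔT/ΣR = (1070 °C − 35.9 °C)/0.02309 = 44800 W

Q = 44.8 kW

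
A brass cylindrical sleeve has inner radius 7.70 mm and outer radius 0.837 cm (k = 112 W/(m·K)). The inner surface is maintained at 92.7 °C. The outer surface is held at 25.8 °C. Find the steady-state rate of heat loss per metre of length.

Q' = 5.64×10^5 W/m

Q' = 2πk·ΔT/ln(r₂/r₁) = 2π × 112 × 66.9 / ln(0.00837/0.00770) = 5.64×10^5 W/m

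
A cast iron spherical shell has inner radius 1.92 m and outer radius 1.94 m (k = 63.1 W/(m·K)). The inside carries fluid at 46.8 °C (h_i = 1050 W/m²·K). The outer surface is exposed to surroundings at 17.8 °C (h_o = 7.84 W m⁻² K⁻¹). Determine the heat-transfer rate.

Series thermal resistances, inner to outer:
  R_conv,in = 1/(4πr²h) = 1/(4π·1.92²·1050) = 2.056×10^-5 K/W
  R_cast iron = (1/1.92 − 1/1.94)/(4πk) = 0.005369/(4π·63.1) = 6.772×10^-6 K/W
  R_conv,out = 1/(4πr²h) = 1/(4π·1.94²·7.84) = 0.002697 K/W
ΣR = 2.056×10^-5 + 6.772×10^-6 + 0.002697 = 0.002724 K/W
Q = ΔT/ΣR = (46.8 °C − 17.8 °C)/0.002724 = 10600 W

Q = 10.6 kW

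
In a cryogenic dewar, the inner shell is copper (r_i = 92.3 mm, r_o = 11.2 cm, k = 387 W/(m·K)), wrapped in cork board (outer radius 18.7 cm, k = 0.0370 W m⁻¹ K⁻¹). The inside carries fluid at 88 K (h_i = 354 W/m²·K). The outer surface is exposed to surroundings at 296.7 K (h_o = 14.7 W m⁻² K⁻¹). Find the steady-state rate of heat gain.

Q = 26.5 W

Series thermal resistances, inner to outer:
  R_conv,in = 1/(4πr²h) = 1/(4π·0.0923²·354) = 0.02639 K/W
  R_copper = (1/0.0923 − 1/0.112)/(4πk) = 1.906/(4π·387) = 3.919×10^-4 K/W
  R_cork board = (1/0.112 − 1/0.187)/(4πk) = 3.581/(4π·0.0370) = 7.702 K/W
  R_conv,out = 1/(4πr²h) = 1/(4π·0.187²·14.7) = 0.1548 K/W
ΣR = 0.02639 + 3.919×10^-4 + 7.702 + 0.1548 = 7.884 K/W
Q = ΔT/ΣR = (88 K − 296.7 K)/7.884 = -26.5 W
(Negative Q ⇒ heat flows inward; heat gain = 26.5 W.)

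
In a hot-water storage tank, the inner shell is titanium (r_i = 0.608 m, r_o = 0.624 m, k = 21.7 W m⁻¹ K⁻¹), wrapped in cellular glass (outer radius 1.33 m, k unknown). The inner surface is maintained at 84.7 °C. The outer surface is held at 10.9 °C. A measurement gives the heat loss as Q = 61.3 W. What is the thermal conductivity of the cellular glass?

ΣR = ΔT/Q = |84.7 − 10.9|/61.3 = 1.204 K/W
Known resistances:
  R_titanium = (1/0.608 − 1/0.624)/(4πk) = 0.04217/(4π·21.7) = 1.547×10^-4 K/W
R_cellular glass = ΣR − ΣR_known = 1.204 − 1.547×10^-4 = 1.204 K/W
(1/r₁−1/r₂)/(4πk) = 1.204 ⇒ k = 0.8507/(4π·1.204) = 0.0562 W/m·K

k = 0.0562 W/m·K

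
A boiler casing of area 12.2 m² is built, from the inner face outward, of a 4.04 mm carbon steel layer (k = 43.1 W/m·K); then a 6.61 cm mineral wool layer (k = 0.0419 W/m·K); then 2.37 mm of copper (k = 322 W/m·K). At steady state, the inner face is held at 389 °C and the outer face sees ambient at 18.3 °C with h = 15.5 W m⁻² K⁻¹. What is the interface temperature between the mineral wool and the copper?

Resistance network (inner→outer):
  R_carbon steel = L/(kA) = 0.00404/(43.1·12.2) = 7.683×10^-6 K/W
  R_mineral wool = L/(kA) = 0.0661/(0.0419·12.2) = 0.1293 K/W
  R_copper = L/(kA) = 0.00237/(322·12.2) = 6.033×10^-7 K/W
  R_conv,out = 1/(hA) = 1/(15.5·12.2) = 0.005288 K/W
ΣR = 7.683×10^-6 + 0.1293 + 6.033×10^-7 + 0.005288 = 0.1346 K/W
Q = ΔT/ΣR = (389 °C − 18.3 °C)/0.1346 = 2754 W
From the inner boundary to the mineral wool/copper interface, ΣR_partial = 0.1293 K/W.
T_interface = T_in − Q·ΣR_partial = 389 °C − (2754)(0.1293) = 32.9 °C

T = 32.9 °C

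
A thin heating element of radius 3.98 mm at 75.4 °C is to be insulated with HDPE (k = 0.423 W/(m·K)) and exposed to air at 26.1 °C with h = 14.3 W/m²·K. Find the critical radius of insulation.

For a cylinder, r_cr = k_ins/h = 0.423/14.3 = 0.0296 m = 2.96 cm

r_cr = 2.96 cm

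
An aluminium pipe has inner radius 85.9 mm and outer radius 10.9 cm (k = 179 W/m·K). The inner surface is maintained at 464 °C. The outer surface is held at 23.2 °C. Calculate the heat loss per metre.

Q' = 2πk·ΔT/ln(r₂/r₁) = 2π × 179 × 440.8 / ln(0.109/0.0859) = 2.08×10^6 W/m

Q' = 2080 kW/m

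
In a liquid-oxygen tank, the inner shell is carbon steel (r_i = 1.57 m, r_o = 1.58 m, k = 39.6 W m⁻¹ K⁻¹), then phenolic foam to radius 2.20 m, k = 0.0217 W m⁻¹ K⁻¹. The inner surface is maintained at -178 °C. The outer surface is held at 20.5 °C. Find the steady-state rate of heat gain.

Treat each layer as a resistance in series:
  R_carbon steel = (1/1.57 − 1/1.58)/(4πk) = 0.004031/(4π·39.6) = 8.101×10^-6 K/W
  R_phenolic foam = (1/1.58 − 1/2.20)/(4πk) = 0.1784/(4π·0.0217) = 0.6541 K/W
ΣR = 8.101×10^-6 + 0.6541 = 0.6541 K/W
Q = ΔT/ΣR = (-178 °C − 20.5 °C)/0.6541 = -303 W
(Negative Q ⇒ heat flows inward; heat gain = 303 W.)

Q = 303 W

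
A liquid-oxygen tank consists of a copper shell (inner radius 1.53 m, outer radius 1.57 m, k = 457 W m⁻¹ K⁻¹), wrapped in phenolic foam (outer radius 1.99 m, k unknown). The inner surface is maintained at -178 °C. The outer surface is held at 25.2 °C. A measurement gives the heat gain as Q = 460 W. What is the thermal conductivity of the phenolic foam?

ΣR = ΔT/Q = |-178 − 25.2|/460 = 0.4417 K/W
Known resistances:
  R_copper = (1/1.53 − 1/1.57)/(4πk) = 0.01665/(4π·457) = 2.900×10^-6 K/W
R_phenolic foam = ΣR − ΣR_known = 0.4417 − 2.900×10^-6 = 0.4417 K/W
(1/r₁−1/r₂)/(4πk) = 0.4417 ⇒ k = 0.1344/(4π·0.4417) = 0.0242 W/m·K

k = 0.0242 W/m·K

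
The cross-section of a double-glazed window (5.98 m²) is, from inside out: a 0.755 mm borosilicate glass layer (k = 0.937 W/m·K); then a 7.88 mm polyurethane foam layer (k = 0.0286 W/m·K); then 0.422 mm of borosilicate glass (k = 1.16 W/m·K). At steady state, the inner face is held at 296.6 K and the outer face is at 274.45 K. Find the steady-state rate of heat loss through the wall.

Series thermal resistances, inner to outer:
  R_borosilicate glass = L/(kA) = 7.55×10^-4/(0.937·5.98) = 1.347×10^-4 K/W
  R_polyurethane foam = L/(kA) = 0.00788/(0.0286·5.98) = 0.04607 K/W
  R_borosilicate glass = L/(kA) = 4.22×10^-4/(1.16·5.98) = 6.083×10^-5 K/W
ΣR = 1.347×10^-4 + 0.04607 + 6.083×10^-5 = 0.04627 K/W
Q = ΔT/ΣR = (296.6 K − 274.45 K)/0.04627 = 479 W

Q = 479 W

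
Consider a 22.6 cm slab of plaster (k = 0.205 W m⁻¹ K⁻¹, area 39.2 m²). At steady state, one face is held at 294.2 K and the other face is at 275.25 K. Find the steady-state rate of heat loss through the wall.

Q = 674 W

Q = kA·ΔT/L = 0.205 × 39.2 × |294.2 K − 275.25 K| / 0.226 = 674 W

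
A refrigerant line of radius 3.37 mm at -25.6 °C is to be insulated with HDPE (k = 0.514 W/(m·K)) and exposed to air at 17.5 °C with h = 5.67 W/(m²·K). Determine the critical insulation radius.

For a cylinder, r_cr = k_ins/h = 0.514/5.67 = 0.0907 m = 9.07 cm

r_cr = 9.07 cm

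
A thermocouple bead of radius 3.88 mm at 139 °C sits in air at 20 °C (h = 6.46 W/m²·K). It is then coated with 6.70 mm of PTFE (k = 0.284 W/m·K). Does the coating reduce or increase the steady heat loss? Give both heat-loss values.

increases: 0.145 → 0.764 W

Critical radius for a sphere: r_cr = 2k/h = 0.0879 m = 8.79 cm.
Outer radius after coating: r₂ = 0.00388 + 0.00670 = 0.01058 m.
Since r₁ < r_cr and r₂ ≤ r_cr, the coating moves toward the maximum at r_cr — heat loss rises.
Bare: R = 1/(4πr₁²h) = 818.3 K/W; Q = 119/818.3 = 0.145 W.
Coated: R = R_cond + R_conv = 155.8 K/W; Q = 119/155.8 = 0.764 W.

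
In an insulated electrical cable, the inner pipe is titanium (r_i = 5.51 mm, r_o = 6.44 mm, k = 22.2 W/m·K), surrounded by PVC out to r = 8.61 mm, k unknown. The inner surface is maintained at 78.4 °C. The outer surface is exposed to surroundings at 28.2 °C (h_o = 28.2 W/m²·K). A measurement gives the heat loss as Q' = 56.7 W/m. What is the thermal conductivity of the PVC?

k = 0.202 W/m·K

ΣR = ΔT/Q' = |78.4 − 28.2|/56.7 = 0.8854 m·K/W
Known resistances:
  R'_titanium = ln(0.00644/0.00551)/(2πk) = 0.1560/(2π·22.2) = 0.001118 m·K/W
  R'_conv,out = 1/(2πr h) = 1/(2π·0.00861·28.2) = 0.6555 m·K/W
R_PVC = ΣR − ΣR_known = 0.8854 − 0.6566 = 0.2288 m·K/W
ln(r₂/r₁)/(2πk) = 0.2288 ⇒ k = 0.2904/(2π·0.2288) = 0.202 W/m·K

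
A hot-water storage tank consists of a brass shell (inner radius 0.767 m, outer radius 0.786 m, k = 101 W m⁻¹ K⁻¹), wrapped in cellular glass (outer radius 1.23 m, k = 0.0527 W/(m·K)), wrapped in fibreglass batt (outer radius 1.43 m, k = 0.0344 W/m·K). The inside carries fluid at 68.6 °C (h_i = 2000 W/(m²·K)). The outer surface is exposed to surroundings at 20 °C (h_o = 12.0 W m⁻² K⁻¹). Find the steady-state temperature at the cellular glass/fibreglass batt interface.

Resistance network (inner→outer):
  R_conv,in = 1/(4πr²h) = 1/(4π·0.767²·2000) = 6.763×10^-5 K/W
  R_brass = (1/0.767 − 1/0.786)/(4πk) = 0.03152/(4π·101) = 2.483×10^-5 K/W
  R_cellular glass = (1/0.786 − 1/1.23)/(4πk) = 0.4593/(4π·0.0527) = 0.6935 K/W
  R_fibreglass batt = (1/1.23 − 1/1.43)/(4πk) = 0.1137/(4π·0.0344) = 0.2630 K/W
  R_conv,out = 1/(4πr²h) = 1/(4π·1.43²·12.0) = 0.003243 K/W
ΣR = 6.763×10^-5 + 2.483×10^-5 + 0.6935 + 0.2630 + 0.003243 = 0.9598 K/W
Q = ΔT/ΣR = (68.6 °C − 20 °C)/0.9598 = 50.64 W
From the inner boundary to the cellular glass/fibreglass batt interface, ΣR_partial = 0.6936 K/W.
T_interface = T_in − Q·ΣR_partial = 68.6 °C − (50.64)(0.6936) = 33.5 °C

T = 33.5 °C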